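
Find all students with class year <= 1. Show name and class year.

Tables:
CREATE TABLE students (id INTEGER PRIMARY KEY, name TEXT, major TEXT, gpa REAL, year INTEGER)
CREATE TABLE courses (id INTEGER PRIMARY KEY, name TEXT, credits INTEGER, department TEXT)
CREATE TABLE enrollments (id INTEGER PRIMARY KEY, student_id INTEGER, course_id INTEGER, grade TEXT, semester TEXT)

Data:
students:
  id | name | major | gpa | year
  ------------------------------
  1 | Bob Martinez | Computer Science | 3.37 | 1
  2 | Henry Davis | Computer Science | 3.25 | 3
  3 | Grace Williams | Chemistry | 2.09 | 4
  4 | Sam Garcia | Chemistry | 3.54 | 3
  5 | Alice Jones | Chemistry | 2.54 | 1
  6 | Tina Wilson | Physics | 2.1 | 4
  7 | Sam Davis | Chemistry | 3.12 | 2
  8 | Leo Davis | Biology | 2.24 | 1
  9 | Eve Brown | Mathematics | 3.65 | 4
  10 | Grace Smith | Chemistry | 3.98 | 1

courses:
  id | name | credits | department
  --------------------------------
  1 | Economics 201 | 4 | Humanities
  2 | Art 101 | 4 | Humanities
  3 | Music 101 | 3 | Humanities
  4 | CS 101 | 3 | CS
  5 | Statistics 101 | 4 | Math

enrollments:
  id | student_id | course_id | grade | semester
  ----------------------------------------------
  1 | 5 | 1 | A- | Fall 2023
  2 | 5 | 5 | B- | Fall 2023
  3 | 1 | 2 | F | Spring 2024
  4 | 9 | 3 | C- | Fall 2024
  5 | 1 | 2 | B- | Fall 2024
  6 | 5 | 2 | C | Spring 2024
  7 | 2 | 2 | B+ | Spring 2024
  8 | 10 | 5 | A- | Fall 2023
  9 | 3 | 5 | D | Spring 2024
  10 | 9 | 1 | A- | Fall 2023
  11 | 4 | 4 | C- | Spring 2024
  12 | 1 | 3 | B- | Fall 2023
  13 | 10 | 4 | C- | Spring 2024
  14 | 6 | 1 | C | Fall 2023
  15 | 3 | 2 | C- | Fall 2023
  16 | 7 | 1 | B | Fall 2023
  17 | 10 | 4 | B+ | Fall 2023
SELECT name, year FROM students WHERE year <= 1

Execution result:
name | year
Bob Martinez | 1
Alice Jones | 1
Leo Davis | 1
Grace Smith | 1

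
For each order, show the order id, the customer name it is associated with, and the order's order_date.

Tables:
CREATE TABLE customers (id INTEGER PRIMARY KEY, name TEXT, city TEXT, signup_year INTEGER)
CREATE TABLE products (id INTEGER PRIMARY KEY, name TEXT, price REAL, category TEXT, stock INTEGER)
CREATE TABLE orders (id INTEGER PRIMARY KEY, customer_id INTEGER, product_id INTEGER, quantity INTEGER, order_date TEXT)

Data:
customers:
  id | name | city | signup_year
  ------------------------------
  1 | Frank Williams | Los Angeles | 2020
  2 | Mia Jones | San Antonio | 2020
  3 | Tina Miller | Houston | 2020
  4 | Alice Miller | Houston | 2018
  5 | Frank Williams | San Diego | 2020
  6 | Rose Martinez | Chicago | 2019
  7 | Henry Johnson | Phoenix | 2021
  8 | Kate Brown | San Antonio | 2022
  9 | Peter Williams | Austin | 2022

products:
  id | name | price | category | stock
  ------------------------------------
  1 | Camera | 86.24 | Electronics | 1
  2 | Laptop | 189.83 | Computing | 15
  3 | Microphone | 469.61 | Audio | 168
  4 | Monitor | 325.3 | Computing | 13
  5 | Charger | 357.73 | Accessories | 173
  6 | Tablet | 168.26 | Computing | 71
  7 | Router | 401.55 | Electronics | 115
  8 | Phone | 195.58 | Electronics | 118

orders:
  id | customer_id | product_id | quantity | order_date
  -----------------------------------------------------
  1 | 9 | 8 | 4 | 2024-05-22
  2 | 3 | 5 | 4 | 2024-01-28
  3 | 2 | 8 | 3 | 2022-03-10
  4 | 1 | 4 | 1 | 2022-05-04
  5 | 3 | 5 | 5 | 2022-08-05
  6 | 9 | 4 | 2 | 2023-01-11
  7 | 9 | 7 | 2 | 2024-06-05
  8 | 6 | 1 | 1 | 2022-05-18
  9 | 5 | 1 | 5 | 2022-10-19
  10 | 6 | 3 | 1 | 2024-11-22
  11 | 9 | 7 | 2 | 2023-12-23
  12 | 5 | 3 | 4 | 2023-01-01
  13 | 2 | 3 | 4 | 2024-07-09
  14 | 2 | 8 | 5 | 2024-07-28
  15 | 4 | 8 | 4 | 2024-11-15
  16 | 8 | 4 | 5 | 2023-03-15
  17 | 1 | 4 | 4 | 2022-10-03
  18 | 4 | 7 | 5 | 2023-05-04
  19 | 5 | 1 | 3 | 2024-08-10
SELECT c.id, p.name AS customer, c.order_date FROM orders c JOIN customers p ON c.customer_id = p.id

Execution result:
id | customer | order_date
1 | Peter Williams | 2024-05-22
2 | Tina Miller | 2024-01-28
3 | Mia Jones | 2022-03-10
4 | Frank Williams | 2022-05-04
5 | Tina Miller | 2022-08-05
6 | Peter Williams | 2023-01-11
7 | Peter Williams | 2024-06-05
8 | Rose Martinez | 2022-05-18
9 | Frank Williams | 2022-10-19
10 | Rose Martinez | 2024-11-22
11 | Peter Williams | 2023-12-23
12 | Frank Williams | 2023-01-01
13 | Mia Jones | 2024-07-09
14 | Mia Jones | 2024-07-28
15 | Alice Miller | 2024-11-15
16 | Kate Brown | 2023-03-15
17 | Frank Williams | 2022-10-03
18 | Alice Miller | 2023-05-04
19 | Frank Williams | 2024-08-10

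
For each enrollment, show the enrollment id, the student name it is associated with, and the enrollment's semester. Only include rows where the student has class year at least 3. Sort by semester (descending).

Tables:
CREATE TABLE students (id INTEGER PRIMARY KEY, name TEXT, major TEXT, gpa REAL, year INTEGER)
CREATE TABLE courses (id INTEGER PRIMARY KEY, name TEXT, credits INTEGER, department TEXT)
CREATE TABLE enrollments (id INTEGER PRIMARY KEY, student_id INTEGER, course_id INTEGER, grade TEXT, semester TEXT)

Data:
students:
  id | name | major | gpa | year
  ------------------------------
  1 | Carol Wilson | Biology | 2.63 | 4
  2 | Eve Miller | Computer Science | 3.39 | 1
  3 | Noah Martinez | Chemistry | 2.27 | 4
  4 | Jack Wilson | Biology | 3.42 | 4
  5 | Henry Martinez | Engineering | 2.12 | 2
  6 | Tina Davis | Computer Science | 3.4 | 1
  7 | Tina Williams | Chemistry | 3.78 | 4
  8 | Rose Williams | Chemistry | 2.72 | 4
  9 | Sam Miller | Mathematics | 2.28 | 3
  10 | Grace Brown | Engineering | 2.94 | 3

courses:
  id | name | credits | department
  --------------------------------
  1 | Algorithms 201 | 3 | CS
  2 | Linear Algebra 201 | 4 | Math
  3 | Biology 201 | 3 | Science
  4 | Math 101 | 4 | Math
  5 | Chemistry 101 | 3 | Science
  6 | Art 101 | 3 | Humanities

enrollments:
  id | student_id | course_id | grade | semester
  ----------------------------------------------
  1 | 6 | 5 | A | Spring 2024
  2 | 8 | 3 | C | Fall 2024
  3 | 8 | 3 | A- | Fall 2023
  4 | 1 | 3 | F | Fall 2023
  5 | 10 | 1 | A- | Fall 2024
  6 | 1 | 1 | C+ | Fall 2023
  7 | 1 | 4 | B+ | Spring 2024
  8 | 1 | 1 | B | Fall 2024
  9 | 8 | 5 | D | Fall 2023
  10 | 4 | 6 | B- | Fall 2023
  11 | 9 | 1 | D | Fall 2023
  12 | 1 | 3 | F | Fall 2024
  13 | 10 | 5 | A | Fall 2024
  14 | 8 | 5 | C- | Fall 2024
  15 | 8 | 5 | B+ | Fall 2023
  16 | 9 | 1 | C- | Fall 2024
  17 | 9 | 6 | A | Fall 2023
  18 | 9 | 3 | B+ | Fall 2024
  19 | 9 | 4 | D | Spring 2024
SELECT c.id, p.name AS student, c.semester FROM enrollments c JOIN students p ON c.student_id = p.id WHERE p.year >= 3 ORDER BY c.semester DESC

Execution result:
id | student | semester
7 | Carol Wilson | Spring 2024
19 | Sam Miller | Spring 2024
2 | Rose Williams | Fall 2024
5 | Grace Brown | Fall 2024
8 | Carol Wilson | Fall 2024
12 | Carol Wilson | Fall 2024
13 | Grace Brown | Fall 2024
14 | Rose Williams | Fall 2024
16 | Sam Miller | Fall 2024
18 | Sam Miller | Fall 2024
3 | Rose Williams | Fall 2023
4 | Carol Wilson | Fall 2023
6 | Carol Wilson | Fall 2023
9 | Rose Williams | Fall 2023
10 | Jack Wilson | Fall 2023
11 | Sam Miller | Fall 2023
15 | Rose Williams | Fall 2023
17 | Sam Miller | Fall 2023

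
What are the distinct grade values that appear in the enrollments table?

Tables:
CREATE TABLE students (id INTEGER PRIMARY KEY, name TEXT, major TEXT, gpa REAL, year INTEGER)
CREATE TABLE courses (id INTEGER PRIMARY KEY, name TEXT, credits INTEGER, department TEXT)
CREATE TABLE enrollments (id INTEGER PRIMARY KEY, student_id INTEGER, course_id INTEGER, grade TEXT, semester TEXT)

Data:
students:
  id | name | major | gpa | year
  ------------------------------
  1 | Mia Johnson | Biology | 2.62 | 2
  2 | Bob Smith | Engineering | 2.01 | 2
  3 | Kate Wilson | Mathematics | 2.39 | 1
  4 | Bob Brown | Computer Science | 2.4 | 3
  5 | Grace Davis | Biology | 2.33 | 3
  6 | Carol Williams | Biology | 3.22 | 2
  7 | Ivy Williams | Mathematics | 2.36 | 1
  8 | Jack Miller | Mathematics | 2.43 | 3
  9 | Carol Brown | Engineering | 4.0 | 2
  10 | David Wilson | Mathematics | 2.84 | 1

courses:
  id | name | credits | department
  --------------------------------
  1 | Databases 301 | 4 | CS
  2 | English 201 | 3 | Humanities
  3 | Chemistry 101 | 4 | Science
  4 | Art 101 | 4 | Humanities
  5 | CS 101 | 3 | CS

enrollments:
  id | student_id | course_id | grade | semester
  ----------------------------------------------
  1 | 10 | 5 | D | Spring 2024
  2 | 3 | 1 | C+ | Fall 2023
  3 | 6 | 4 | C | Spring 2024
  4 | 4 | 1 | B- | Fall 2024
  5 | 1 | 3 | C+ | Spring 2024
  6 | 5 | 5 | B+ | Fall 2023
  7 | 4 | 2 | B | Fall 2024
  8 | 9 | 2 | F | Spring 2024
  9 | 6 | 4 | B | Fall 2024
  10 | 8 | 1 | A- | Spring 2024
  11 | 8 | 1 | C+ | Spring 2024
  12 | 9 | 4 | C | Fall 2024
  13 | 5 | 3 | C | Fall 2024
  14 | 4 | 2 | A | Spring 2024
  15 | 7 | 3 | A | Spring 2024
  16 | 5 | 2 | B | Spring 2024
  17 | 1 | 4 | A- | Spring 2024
SELECT DISTINCT grade FROM enrollments

Execution result:
grade
D
C+
C
B-
B+
B
F
A-
A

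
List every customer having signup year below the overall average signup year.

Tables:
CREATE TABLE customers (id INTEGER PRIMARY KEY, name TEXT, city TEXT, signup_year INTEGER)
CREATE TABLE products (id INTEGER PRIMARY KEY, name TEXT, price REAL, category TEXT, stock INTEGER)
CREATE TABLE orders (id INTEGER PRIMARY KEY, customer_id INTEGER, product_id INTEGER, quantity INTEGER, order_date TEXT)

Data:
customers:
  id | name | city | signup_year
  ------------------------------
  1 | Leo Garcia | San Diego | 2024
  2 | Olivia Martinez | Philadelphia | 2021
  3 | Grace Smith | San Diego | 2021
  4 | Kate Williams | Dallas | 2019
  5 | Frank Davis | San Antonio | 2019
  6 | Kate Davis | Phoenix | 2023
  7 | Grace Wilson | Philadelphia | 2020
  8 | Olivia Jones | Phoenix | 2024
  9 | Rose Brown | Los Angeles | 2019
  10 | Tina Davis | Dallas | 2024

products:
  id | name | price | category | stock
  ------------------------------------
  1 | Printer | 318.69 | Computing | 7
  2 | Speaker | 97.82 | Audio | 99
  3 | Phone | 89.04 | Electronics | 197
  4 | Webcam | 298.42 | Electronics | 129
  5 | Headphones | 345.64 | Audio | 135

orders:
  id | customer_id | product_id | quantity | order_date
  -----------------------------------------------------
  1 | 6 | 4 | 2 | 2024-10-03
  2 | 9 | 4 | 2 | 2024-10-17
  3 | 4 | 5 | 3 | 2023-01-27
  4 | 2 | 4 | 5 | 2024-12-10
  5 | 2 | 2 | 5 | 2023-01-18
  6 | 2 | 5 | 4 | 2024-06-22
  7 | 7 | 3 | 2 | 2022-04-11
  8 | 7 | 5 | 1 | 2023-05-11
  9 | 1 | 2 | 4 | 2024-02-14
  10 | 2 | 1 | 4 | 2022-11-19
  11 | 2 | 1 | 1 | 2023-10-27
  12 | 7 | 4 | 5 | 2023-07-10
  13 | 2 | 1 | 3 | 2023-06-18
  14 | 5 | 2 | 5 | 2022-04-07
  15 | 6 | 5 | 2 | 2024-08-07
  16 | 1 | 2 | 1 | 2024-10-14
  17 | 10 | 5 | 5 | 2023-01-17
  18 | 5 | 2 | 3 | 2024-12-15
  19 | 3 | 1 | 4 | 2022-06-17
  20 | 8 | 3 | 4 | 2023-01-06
SELECT name, signup_year FROM customers WHERE signup_year < (SELECT AVG(signup_year) FROM customers)

Execution result:
name | signup_year
Olivia Martinez | 2021
Grace Smith | 2021
Kate Williams | 2019
Frank Davis | 2019
Grace Wilson | 2020
Rose Brown | 2019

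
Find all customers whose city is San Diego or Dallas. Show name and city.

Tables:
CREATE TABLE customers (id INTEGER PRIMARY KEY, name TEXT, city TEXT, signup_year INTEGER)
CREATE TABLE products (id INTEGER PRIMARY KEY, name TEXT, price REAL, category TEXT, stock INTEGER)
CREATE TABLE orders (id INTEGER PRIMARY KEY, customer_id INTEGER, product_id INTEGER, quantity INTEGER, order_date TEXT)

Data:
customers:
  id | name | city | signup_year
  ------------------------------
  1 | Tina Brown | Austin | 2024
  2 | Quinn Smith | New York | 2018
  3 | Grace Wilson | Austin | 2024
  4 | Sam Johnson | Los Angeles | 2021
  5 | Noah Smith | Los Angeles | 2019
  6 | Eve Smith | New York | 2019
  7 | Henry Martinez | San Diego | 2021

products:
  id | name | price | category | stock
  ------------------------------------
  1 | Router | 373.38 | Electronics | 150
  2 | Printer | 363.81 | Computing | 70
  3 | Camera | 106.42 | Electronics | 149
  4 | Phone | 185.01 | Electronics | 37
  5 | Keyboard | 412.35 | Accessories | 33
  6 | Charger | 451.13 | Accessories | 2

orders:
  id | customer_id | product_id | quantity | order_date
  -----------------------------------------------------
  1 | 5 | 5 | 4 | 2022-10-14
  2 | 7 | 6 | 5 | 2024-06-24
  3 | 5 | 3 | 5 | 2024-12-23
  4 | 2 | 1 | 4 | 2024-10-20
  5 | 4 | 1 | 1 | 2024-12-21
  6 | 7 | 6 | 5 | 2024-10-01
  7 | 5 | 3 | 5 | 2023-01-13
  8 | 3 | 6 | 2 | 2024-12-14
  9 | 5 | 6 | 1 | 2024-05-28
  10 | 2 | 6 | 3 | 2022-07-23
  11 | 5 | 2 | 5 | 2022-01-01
SELECT name, city FROM customers WHERE city IN ('San Diego', 'Dallas')

Execution result:
name | city
Henry Martinez | San Diego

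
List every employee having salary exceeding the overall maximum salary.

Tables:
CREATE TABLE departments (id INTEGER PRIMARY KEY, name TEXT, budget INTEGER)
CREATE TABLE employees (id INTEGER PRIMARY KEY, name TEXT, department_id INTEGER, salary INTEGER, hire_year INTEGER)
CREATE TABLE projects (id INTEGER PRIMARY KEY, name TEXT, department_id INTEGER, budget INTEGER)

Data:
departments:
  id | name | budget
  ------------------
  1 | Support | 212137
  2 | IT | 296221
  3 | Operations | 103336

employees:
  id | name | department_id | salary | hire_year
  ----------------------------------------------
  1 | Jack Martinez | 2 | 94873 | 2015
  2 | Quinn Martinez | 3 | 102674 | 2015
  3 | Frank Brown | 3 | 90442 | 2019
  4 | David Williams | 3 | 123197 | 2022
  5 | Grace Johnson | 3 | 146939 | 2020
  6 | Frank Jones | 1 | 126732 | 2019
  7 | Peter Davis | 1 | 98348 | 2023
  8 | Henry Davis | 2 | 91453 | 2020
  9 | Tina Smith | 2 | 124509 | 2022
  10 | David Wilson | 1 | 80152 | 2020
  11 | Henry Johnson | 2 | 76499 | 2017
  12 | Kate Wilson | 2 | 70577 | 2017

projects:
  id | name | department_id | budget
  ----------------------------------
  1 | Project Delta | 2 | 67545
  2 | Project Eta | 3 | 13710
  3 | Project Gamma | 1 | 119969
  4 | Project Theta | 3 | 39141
SELECT name, salary FROM employees WHERE salary > (SELECT MAX(salary) FROM employees)

Execution result:
(no rows)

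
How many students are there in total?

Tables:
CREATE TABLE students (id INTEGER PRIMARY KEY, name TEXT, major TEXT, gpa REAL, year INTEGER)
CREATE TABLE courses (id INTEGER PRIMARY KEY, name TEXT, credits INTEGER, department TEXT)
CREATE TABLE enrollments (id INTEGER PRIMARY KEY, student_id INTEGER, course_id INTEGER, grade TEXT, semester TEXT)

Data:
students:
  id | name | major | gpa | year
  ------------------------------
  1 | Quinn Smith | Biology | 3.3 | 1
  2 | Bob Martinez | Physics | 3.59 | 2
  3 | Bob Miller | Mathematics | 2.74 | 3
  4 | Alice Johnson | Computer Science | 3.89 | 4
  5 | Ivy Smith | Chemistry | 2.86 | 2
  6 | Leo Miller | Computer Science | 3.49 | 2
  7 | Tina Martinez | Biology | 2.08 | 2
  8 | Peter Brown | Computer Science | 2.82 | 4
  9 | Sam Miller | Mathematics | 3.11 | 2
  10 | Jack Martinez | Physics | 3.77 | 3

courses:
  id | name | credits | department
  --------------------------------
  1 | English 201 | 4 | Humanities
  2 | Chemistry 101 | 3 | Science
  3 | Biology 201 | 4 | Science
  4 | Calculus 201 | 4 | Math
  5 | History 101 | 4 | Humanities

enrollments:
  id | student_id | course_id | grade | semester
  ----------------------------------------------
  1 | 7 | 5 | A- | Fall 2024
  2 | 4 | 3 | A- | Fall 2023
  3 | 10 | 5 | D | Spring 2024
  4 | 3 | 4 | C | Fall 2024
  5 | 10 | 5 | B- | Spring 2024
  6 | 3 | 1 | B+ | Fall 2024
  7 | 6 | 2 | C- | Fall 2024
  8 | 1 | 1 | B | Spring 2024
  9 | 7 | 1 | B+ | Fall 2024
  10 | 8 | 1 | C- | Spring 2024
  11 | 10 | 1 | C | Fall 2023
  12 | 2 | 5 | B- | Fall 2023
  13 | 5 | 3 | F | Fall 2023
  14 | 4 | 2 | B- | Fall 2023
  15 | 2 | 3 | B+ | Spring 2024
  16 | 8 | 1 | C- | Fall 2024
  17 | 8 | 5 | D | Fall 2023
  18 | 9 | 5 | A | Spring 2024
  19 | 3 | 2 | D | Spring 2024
SELECT COUNT(*) FROM students

Execution result:
10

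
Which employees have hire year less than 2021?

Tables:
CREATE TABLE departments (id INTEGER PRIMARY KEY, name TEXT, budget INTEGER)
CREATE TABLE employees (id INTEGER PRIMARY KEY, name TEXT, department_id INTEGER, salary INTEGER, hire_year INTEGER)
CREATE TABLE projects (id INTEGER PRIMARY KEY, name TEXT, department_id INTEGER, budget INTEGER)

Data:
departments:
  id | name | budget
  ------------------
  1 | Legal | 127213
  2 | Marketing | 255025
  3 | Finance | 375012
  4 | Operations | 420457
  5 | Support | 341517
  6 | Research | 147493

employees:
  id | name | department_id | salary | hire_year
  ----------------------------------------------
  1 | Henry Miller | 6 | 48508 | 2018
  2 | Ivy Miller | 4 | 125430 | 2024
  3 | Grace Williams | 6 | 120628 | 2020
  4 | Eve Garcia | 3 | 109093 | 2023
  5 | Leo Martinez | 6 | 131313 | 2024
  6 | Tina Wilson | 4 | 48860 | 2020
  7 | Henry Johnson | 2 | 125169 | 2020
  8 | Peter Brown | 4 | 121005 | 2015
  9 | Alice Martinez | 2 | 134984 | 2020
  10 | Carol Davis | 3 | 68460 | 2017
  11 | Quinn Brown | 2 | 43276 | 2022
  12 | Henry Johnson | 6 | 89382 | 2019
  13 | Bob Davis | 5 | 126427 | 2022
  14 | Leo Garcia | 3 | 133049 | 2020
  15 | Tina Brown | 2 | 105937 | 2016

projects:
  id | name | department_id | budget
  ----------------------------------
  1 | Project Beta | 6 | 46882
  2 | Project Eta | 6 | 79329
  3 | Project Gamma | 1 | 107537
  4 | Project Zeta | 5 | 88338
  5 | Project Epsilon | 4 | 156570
SELECT name, hire_year FROM employees WHERE hire_year < 2021

Execution result:
name | hire_year
Henry Miller | 2018
Grace Williams | 2020
Tina Wilson | 2020
Henry Johnson | 2020
Peter Brown | 2015
Alice Martinez | 2020
Carol Davis | 2017
Henry Johnson | 2019
Leo Garcia | 2020
Tina Brown | 2016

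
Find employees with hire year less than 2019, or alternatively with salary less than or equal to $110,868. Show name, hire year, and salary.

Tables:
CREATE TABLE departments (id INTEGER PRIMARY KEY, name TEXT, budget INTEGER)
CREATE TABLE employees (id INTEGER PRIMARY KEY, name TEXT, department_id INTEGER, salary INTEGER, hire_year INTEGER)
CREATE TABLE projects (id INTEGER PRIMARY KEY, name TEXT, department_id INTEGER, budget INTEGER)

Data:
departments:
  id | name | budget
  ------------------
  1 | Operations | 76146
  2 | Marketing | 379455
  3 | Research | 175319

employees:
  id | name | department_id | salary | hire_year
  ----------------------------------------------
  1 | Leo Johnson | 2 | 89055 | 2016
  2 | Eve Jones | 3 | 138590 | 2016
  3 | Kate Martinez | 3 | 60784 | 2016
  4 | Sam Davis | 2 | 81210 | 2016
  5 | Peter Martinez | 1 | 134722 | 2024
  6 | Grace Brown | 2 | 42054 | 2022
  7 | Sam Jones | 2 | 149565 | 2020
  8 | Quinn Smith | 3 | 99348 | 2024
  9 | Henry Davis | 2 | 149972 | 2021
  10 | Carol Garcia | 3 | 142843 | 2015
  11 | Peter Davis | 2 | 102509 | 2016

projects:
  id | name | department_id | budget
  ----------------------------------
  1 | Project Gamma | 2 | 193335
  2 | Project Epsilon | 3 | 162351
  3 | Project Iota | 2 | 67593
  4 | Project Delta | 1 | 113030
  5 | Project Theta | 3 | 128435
SELECT name, hire_year, salary FROM employees WHERE hire_year < 2019 OR salary <= 110868

Execution result:
name | hire_year | salary
Leo Johnson | 2016 | 89055
Eve Jones | 2016 | 138590
Kate Martinez | 2016 | 60784
Sam Davis | 2016 | 81210
Grace Brown | 2022 | 42054
Quinn Smith | 2024 | 99348
Carol Garcia | 2015 | 142843
Peter Davis | 2016 | 102509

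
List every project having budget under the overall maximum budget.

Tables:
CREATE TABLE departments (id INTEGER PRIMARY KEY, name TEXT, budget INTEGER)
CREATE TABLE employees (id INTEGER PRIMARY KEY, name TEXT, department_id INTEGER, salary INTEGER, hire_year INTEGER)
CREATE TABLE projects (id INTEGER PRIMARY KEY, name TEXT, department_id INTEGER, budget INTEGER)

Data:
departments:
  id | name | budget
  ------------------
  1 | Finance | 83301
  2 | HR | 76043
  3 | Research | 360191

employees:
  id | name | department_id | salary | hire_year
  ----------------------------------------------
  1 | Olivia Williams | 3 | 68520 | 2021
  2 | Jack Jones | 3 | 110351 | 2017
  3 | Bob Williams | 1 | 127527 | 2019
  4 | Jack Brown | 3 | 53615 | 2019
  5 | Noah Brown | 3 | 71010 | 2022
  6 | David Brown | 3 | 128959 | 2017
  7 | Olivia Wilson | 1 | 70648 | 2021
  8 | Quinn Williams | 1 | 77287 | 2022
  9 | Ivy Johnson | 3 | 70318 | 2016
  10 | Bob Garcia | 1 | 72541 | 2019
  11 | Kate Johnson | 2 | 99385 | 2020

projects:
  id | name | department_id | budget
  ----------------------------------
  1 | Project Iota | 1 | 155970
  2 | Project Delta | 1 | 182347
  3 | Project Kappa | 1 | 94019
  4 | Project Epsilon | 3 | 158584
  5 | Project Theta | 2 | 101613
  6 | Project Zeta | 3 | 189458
SELECT name, budget FROM projects WHERE budget < (SELECT MAX(budget) FROM projects)

Execution result:
name | budget
Project Iota | 155970
Project Delta | 182347
Project Kappa | 94019
Project Epsilon | 158584
Project Theta | 101613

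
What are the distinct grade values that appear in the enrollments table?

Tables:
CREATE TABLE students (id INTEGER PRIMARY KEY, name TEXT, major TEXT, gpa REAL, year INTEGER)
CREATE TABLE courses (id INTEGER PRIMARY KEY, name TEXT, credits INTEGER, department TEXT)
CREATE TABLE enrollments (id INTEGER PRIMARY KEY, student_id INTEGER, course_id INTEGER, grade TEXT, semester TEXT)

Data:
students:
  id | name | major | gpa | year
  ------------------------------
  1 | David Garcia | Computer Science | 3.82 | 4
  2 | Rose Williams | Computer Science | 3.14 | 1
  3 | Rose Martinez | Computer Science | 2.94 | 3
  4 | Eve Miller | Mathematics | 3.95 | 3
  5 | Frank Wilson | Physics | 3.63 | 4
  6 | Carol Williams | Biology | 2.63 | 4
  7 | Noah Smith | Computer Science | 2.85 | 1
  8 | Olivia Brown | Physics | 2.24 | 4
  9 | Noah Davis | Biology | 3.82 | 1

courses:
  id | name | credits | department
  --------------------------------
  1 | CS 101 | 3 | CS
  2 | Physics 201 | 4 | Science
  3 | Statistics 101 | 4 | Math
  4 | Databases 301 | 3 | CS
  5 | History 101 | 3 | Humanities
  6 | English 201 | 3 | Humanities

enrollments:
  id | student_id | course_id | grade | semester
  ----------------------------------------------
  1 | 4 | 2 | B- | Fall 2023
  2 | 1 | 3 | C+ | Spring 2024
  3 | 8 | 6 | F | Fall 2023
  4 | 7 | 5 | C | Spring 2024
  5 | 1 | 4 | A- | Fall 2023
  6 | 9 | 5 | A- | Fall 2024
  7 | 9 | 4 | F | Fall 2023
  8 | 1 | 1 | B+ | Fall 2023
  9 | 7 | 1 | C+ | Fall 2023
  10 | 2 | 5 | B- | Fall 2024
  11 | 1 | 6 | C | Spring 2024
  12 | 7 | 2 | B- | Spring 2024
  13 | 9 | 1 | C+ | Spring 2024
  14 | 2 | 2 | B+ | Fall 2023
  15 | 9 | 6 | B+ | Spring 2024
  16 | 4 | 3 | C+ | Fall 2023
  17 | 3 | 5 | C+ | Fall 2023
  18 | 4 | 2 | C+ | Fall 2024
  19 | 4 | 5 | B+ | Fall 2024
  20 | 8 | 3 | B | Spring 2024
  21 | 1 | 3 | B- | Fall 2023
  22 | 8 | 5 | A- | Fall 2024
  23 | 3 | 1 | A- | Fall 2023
SELECT DISTINCT grade FROM enrollments

Execution result:
grade
B-
C+
F
C
A-
B+
B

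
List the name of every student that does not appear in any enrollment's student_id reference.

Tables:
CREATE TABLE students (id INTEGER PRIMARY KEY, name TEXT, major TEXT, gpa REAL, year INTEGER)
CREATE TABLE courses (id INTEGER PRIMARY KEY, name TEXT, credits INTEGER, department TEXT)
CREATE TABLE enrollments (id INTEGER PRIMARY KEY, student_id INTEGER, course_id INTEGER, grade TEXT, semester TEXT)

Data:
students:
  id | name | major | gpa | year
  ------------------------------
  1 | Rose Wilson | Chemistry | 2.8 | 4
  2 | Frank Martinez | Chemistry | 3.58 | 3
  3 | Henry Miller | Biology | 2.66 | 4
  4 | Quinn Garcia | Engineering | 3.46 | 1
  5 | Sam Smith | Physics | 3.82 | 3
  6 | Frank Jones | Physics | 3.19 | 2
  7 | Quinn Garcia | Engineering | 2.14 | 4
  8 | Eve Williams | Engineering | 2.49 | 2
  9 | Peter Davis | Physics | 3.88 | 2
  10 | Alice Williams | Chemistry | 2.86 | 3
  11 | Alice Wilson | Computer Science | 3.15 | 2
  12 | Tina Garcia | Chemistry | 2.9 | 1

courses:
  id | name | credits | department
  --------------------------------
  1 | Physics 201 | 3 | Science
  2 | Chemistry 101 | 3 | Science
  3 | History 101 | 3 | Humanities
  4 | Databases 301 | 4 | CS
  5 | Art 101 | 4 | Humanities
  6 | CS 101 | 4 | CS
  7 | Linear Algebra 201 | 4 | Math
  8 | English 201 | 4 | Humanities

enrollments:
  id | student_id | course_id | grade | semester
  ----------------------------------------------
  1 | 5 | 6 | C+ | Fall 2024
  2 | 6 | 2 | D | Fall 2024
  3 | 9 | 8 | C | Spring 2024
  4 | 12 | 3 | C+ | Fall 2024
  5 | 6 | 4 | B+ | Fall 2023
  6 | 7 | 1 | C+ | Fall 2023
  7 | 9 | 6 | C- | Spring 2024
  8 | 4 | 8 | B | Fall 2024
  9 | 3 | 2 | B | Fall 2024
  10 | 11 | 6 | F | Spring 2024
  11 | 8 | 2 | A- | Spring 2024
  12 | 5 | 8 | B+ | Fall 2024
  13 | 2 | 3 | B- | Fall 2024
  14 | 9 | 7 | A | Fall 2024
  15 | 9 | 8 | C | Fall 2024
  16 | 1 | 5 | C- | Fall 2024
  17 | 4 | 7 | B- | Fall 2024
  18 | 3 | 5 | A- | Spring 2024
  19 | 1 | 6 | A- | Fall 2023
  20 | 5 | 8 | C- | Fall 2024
SELECT p.name FROM students p LEFT JOIN enrollments c ON c.student_id = p.id WHERE c.id IS NULL

Execution result:
Alice Williams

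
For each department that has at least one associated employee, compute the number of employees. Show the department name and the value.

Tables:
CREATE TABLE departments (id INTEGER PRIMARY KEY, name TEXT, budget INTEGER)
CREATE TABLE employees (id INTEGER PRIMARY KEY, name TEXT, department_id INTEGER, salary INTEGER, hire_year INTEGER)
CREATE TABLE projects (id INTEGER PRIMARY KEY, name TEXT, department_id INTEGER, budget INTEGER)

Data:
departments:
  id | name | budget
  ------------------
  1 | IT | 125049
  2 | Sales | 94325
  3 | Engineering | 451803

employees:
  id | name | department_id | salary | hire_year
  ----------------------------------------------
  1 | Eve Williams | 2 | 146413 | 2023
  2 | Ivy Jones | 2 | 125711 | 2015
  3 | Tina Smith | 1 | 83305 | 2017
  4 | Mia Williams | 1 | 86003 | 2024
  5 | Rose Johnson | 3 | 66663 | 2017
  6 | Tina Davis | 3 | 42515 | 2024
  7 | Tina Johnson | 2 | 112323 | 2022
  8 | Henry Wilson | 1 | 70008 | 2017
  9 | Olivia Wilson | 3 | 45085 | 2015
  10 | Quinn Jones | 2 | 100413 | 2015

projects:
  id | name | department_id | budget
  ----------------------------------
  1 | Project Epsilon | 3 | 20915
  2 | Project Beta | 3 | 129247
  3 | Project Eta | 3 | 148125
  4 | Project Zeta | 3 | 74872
SELECT p.name, COUNT(*) AS n FROM employees c JOIN departments p ON c.department_id = p.id GROUP BY p.id, p.name

Execution result:
name | n
IT | 3
Sales | 4
Engineering | 3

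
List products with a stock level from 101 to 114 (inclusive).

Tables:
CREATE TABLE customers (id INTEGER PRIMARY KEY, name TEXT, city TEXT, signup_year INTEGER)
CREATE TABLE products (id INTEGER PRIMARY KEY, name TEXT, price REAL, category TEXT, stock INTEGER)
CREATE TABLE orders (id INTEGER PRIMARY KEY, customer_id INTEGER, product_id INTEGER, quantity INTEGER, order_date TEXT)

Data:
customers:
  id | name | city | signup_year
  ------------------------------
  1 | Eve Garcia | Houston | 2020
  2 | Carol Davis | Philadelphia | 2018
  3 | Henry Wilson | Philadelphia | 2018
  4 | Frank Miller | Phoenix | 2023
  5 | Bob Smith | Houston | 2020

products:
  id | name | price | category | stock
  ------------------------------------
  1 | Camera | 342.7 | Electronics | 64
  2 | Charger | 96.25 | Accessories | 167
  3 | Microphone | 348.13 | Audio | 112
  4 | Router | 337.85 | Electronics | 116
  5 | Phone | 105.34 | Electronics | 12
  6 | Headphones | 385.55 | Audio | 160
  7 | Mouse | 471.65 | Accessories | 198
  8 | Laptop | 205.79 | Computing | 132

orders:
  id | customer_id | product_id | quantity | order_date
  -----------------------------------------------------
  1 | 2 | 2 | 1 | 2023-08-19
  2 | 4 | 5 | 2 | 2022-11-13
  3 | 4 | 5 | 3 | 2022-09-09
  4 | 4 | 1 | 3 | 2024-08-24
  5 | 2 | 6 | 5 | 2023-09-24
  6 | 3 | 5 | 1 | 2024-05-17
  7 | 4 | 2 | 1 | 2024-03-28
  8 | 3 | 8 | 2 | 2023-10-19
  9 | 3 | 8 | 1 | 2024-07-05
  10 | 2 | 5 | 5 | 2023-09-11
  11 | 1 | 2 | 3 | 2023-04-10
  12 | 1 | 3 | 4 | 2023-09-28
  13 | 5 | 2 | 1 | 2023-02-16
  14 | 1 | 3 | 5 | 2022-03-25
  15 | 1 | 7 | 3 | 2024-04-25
SELECT name, stock FROM products WHERE stock BETWEEN 101 AND 114

Execution result:
name | stock
Microphone | 112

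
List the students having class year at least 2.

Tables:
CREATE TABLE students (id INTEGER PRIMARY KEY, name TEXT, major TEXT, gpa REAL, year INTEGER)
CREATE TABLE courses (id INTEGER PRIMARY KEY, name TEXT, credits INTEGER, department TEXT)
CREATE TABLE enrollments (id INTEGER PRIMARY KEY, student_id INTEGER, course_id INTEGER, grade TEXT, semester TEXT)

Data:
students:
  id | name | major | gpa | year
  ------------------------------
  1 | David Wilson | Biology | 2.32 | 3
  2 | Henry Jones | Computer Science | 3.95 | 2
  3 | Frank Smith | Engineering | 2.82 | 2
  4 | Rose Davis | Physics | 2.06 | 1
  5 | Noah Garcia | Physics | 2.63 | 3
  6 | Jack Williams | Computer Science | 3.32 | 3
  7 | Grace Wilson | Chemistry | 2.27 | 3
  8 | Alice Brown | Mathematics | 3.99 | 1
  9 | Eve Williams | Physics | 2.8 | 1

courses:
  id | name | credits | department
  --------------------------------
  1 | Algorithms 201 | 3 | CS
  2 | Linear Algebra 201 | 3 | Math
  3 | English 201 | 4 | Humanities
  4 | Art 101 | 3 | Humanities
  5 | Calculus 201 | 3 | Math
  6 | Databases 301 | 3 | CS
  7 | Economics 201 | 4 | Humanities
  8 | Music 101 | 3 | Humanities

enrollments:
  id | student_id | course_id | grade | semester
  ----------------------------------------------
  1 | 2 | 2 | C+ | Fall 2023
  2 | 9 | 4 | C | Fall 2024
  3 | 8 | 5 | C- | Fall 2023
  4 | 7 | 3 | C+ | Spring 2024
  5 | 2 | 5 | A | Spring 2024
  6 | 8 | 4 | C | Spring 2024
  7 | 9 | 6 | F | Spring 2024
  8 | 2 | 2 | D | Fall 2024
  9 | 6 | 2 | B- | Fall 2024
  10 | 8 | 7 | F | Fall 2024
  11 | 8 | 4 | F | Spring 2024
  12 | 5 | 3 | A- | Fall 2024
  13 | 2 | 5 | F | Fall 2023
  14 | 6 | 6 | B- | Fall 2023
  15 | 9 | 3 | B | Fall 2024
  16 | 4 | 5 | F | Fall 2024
SELECT name, year FROM students WHERE year >= 2

Execution result:
name | year
David Wilson | 3
Henry Jones | 2
Frank Smith | 2
Noah Garcia | 3
Jack Williams | 3
Grace Wilson | 3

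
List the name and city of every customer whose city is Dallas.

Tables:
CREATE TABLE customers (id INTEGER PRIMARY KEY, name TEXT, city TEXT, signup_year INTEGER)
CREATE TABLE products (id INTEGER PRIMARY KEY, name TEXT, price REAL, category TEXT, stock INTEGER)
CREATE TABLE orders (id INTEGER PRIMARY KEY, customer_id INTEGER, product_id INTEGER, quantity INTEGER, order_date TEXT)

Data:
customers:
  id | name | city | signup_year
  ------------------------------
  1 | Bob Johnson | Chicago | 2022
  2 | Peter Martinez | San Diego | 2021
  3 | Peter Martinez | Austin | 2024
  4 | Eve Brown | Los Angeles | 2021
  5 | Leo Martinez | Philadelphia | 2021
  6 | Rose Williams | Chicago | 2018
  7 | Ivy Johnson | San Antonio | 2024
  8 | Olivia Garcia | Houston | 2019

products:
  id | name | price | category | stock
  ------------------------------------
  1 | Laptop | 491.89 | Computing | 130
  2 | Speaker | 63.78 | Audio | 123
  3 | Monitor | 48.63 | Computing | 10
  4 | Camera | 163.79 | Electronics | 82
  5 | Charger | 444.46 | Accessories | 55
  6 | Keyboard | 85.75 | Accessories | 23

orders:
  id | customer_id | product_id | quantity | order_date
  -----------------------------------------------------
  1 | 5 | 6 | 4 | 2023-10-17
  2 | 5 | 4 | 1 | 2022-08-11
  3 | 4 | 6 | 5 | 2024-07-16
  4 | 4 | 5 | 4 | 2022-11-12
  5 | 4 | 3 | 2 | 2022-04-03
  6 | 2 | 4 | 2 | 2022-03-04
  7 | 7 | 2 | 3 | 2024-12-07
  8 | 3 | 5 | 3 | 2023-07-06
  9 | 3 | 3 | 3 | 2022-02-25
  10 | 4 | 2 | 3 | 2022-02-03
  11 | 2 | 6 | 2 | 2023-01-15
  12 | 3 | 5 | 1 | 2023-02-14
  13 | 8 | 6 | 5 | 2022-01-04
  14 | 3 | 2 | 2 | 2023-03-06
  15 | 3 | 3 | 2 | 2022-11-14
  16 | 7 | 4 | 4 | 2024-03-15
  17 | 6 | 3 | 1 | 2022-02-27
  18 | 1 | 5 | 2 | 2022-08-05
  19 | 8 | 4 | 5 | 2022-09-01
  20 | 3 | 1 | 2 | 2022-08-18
SELECT name, city FROM customers WHERE city = 'Dallas'

Execution result:
(no rows)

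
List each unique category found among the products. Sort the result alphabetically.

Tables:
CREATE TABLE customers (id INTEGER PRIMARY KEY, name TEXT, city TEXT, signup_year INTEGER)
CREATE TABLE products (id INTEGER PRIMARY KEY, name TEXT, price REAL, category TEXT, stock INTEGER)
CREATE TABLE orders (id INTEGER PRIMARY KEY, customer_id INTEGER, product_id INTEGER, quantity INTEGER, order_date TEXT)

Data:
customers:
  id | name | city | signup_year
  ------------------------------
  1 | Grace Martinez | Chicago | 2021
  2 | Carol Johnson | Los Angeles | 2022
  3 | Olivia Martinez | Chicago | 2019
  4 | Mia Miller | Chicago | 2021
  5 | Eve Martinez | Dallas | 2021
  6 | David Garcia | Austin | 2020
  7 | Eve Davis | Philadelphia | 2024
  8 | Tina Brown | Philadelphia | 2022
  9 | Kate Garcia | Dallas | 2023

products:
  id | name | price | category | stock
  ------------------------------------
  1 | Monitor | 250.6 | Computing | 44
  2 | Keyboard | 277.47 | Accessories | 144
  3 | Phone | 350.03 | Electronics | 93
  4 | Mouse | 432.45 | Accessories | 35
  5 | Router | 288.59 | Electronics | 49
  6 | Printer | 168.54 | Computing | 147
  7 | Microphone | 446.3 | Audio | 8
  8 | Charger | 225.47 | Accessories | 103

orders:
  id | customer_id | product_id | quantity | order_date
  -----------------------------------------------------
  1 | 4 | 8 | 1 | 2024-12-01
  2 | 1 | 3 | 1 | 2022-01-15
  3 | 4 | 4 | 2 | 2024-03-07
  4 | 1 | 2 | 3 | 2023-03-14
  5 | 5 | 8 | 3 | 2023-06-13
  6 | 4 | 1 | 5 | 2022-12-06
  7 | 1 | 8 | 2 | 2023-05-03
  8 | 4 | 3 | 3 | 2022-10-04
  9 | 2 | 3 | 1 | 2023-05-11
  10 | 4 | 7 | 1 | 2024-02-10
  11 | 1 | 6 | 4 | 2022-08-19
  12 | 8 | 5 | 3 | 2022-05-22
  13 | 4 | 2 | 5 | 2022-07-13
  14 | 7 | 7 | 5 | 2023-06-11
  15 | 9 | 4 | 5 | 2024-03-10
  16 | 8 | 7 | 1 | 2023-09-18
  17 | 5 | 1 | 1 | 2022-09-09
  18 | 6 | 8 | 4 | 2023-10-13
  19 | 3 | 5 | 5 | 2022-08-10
SELECT DISTINCT category FROM products ORDER BY category

Execution result:
category
Accessories
Audio
Computing
Electronics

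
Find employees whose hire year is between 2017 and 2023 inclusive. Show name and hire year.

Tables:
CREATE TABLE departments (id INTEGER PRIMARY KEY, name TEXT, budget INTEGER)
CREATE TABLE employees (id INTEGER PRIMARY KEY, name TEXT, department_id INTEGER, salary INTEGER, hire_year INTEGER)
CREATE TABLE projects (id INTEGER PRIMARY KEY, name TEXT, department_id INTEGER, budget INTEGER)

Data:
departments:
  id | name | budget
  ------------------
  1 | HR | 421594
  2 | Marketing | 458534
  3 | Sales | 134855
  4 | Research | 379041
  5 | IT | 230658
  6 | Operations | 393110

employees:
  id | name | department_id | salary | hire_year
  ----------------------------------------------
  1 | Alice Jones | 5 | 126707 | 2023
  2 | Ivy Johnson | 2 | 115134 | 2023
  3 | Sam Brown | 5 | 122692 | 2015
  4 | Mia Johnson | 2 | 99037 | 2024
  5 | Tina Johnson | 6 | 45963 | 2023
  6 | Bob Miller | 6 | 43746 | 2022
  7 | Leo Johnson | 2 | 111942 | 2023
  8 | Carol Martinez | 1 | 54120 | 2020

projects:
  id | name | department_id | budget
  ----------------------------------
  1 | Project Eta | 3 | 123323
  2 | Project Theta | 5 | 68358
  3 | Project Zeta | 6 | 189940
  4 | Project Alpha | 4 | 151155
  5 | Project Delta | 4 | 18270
SELECT name, hire_year FROM employees WHERE hire_year BETWEEN 2017 AND 2023

Execution result:
name | hire_year
Alice Jones | 2023
Ivy Johnson | 2023
Tina Johnson | 2023
Bob Miller | 2022
Leo Johnson | 2023
Carol Martinez | 2020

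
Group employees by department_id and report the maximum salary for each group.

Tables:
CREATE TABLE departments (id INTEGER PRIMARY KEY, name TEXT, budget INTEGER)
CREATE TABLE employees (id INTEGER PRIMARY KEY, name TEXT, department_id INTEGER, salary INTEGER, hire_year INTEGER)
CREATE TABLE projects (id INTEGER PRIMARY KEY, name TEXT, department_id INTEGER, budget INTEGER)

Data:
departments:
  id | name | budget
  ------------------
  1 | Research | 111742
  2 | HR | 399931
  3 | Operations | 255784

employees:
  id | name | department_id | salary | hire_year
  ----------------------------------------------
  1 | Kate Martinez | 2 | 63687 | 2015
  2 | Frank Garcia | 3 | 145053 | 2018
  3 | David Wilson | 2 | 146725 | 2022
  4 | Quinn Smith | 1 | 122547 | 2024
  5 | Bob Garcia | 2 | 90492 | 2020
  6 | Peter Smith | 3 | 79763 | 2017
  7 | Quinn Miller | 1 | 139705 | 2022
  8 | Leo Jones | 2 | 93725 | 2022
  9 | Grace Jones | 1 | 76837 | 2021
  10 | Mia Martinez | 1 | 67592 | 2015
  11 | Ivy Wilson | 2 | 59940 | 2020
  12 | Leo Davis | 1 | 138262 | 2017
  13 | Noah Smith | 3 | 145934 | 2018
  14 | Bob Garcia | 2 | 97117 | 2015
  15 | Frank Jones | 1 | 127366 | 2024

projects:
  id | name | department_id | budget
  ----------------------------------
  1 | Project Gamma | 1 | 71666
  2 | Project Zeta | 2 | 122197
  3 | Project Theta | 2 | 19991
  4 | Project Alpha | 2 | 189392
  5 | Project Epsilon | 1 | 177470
SELECT department_id, MAX(salary) AS max_salary FROM employees GROUP BY department_id

Execution result:
department_id | max_salary
1 | 139705
2 | 146725
3 | 145934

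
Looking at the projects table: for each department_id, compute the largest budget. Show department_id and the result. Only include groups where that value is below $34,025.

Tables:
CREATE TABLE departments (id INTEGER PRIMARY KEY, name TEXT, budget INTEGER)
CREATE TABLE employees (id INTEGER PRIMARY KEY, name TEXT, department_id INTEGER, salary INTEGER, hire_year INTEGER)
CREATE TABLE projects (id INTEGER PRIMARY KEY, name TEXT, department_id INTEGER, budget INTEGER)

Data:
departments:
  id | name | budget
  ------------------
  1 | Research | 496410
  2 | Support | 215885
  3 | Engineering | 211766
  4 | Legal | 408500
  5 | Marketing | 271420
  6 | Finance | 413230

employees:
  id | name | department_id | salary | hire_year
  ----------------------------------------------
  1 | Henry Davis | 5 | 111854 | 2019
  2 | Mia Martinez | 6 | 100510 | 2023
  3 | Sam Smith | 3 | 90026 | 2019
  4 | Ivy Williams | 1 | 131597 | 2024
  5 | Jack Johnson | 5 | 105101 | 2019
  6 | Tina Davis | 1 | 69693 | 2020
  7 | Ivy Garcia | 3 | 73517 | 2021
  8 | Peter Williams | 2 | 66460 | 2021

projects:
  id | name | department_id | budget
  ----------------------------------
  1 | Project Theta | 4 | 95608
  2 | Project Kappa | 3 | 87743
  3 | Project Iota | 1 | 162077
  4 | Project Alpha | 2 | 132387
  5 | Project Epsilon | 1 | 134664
SELECT department_id, MAX(budget) AS max_budget FROM projects GROUP BY department_id HAVING MAX(budget) < 34025

Execution result:
(no rows)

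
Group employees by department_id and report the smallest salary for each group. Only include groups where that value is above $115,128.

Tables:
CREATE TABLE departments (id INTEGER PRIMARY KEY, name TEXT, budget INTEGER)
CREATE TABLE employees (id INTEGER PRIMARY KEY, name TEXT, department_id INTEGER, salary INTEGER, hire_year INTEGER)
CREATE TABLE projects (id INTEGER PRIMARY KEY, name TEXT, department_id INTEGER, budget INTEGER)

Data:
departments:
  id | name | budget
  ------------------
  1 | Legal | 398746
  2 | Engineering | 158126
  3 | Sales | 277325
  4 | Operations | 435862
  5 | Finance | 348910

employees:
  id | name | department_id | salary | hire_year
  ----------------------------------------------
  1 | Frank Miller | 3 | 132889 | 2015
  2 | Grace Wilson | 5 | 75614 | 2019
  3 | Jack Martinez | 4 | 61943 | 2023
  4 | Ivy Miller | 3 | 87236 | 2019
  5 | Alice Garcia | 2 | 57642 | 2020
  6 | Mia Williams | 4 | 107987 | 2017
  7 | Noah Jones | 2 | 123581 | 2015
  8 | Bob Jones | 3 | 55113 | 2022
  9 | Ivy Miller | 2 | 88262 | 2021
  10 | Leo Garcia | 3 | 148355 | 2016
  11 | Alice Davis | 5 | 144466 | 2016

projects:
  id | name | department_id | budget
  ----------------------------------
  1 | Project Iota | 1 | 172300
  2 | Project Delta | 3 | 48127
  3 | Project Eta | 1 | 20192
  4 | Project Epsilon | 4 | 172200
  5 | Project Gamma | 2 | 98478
SELECT department_id, MIN(salary) AS min_salary FROM employees GROUP BY department_id HAVING MIN(salary) > 115128

Execution result:
(no rows)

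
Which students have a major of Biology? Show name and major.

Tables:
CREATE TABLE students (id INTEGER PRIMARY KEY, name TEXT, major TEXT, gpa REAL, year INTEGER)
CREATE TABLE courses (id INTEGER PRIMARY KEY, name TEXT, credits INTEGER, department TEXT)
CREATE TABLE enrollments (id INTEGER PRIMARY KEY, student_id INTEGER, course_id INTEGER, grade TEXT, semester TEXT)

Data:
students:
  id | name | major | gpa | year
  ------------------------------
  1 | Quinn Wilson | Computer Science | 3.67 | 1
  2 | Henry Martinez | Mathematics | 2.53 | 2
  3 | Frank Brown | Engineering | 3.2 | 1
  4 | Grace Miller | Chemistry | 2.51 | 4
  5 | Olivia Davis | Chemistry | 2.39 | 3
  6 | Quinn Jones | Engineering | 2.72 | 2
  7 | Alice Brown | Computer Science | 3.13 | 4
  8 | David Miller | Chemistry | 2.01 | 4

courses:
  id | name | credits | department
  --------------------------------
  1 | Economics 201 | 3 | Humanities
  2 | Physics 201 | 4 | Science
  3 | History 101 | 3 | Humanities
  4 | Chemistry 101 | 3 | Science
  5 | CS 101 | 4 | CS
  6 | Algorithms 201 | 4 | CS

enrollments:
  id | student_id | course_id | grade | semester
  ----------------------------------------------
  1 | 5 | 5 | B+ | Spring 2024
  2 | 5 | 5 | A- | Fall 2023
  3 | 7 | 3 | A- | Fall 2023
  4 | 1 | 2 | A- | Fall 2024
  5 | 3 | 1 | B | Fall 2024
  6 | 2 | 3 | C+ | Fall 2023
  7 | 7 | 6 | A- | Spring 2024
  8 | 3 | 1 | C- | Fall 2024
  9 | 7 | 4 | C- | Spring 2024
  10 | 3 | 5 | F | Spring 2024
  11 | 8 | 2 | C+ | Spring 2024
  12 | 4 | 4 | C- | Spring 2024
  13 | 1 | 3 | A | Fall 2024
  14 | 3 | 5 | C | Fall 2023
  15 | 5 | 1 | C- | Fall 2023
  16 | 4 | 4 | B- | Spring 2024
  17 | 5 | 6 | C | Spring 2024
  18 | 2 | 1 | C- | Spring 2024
SELECT name, major FROM students WHERE major = 'Biology'

Execution result:
(no rows)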